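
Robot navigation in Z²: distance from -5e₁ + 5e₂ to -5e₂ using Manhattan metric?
15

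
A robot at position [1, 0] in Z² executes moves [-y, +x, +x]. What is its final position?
(3, -1)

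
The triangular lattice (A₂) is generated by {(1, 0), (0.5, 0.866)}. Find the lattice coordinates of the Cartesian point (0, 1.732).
-b₁ + 2b₂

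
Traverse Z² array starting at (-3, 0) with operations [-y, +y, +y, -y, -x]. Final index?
(-4, 0)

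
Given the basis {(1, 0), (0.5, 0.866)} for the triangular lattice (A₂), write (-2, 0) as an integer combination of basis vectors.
-2b₁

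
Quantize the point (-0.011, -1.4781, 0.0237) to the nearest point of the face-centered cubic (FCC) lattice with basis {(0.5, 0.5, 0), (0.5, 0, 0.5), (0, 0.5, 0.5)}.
(0, -1.5, 0.5)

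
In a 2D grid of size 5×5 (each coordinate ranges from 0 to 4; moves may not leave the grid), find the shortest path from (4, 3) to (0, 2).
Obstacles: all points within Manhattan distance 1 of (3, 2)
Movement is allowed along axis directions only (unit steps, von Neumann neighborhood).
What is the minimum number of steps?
7
(one shortest path: (4, 3) → (4, 4) → (3, 4) → (2, 4) → (1, 4) → (0, 4) → (0, 3) → (0, 2))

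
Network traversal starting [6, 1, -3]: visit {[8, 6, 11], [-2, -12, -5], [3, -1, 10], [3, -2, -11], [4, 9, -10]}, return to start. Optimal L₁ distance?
116
(one optimal route: (6, 1, -3) → (8, 6, 11) → (3, -1, 10) → (-2, -12, -5) → (3, -2, -11) → (4, 9, -10) → (6, 1, -3))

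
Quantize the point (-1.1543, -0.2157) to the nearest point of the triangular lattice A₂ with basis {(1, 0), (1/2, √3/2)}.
(-1, 0)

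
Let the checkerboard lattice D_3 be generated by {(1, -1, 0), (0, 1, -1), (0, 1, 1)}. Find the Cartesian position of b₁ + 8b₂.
(1, 7, -8)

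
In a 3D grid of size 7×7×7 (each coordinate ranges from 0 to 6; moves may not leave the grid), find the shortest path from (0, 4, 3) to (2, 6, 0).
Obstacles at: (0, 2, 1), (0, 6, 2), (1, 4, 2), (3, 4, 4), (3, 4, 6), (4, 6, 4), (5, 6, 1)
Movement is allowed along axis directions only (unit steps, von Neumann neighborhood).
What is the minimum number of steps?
7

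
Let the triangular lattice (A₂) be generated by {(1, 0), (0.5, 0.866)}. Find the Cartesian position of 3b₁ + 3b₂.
(4.5, 2.598)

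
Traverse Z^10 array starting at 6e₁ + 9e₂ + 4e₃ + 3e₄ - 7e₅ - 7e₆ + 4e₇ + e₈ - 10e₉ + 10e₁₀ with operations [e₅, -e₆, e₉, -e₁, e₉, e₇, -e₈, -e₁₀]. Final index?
(5, 9, 4, 3, -6, -8, 5, 0, -8, 9)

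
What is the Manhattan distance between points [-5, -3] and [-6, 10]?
14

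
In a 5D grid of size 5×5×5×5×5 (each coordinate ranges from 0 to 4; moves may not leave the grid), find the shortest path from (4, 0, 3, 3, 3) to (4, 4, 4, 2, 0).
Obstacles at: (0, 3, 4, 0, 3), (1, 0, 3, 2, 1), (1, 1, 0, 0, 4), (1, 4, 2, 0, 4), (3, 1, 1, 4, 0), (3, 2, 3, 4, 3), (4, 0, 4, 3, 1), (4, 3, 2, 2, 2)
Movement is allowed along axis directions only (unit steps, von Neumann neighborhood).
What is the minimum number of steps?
9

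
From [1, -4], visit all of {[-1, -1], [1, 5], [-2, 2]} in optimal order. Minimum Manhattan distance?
15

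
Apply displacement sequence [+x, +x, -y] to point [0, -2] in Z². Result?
(2, -3)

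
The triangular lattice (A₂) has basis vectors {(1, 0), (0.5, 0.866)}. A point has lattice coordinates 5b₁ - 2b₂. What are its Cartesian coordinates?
(4, -1.732)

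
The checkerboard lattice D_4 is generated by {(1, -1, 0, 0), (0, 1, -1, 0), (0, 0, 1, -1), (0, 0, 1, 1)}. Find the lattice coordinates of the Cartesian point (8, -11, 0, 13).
8b₁ - 3b₂ - 8b₃ + 5b₄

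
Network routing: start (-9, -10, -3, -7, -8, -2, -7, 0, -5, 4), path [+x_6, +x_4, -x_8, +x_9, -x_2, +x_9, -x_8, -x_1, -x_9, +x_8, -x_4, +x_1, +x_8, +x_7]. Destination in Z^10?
(-9, -11, -3, -7, -8, -1, -6, 0, -4, 4)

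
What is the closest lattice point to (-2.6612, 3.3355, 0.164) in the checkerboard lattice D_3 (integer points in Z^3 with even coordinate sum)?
(-3, 3, 0)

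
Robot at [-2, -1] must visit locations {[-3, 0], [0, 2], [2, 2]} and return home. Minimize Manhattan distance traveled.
16
(one optimal route: (-2, -1) → (-3, 0) → (0, 2) → (2, 2) → (-2, -1))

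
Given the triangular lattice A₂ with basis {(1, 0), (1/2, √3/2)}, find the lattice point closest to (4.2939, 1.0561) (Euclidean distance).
(4.5, 0.866)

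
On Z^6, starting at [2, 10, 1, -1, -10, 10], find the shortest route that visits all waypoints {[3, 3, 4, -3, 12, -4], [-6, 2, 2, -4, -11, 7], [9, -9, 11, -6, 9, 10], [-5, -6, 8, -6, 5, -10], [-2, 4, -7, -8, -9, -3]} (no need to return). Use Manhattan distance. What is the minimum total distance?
180
(one optimal route: (2, 10, 1, -1, -10, 10) → (-6, 2, 2, -4, -11, 7) → (-2, 4, -7, -8, -9, -3) → (3, 3, 4, -3, 12, -4) → (-5, -6, 8, -6, 5, -10) → (9, -9, 11, -6, 9, 10))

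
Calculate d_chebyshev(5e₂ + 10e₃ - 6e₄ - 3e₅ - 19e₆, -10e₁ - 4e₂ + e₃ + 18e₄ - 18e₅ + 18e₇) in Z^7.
24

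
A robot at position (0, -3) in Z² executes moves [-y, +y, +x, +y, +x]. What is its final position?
(2, -2)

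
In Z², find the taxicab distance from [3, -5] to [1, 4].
11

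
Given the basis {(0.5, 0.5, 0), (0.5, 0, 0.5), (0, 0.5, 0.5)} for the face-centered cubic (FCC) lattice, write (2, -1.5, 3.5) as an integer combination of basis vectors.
-3b₁ + 7b₂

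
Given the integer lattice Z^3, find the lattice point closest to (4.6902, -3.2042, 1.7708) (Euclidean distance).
(5, -3, 2)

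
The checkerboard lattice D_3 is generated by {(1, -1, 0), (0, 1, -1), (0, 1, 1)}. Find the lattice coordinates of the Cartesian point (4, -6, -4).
4b₁ + b₂ - 3b₃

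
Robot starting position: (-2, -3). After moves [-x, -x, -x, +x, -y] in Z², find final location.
(-4, -4)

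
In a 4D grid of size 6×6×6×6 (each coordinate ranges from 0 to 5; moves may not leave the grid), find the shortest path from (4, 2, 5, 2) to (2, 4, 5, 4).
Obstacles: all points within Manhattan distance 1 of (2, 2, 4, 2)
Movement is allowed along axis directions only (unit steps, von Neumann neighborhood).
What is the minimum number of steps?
6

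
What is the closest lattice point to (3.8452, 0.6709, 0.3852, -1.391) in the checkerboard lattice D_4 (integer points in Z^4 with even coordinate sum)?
(4, 1, 0, -1)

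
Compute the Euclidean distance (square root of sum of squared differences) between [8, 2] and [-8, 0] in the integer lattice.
16.1245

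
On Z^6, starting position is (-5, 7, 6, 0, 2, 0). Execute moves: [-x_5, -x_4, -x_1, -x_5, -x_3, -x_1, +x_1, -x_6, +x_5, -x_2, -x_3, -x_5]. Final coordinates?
(-6, 6, 4, -1, 0, -1)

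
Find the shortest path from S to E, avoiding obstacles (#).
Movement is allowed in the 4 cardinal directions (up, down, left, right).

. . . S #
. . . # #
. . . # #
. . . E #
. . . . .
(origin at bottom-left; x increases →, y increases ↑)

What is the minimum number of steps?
5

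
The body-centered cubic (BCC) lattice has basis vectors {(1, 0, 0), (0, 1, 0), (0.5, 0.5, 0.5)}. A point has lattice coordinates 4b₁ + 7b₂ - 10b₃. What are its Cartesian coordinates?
(-1, 2, -5)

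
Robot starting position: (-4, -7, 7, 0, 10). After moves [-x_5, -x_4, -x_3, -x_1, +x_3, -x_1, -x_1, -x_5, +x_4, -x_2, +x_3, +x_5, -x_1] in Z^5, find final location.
(-8, -8, 8, 0, 9)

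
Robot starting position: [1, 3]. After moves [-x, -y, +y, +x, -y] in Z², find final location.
(1, 2)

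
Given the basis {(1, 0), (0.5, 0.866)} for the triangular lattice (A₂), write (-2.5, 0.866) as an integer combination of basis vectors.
-3b₁ + b₂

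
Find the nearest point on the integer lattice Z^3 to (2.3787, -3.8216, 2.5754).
(2, -4, 3)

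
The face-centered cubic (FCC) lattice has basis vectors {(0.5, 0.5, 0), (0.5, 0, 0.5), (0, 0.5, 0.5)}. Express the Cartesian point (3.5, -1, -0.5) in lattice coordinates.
3b₁ + 4b₂ - 5b₃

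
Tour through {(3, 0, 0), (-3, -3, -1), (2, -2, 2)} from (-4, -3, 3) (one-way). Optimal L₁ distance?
19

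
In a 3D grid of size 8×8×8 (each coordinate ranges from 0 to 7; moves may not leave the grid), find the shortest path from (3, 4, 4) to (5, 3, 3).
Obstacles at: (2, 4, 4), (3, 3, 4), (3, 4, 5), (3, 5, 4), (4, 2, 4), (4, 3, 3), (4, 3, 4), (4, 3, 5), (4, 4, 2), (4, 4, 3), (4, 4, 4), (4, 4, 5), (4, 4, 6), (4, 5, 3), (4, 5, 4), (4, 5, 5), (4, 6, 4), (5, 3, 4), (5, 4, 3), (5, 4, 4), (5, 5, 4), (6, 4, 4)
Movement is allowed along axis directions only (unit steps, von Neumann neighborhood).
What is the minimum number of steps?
6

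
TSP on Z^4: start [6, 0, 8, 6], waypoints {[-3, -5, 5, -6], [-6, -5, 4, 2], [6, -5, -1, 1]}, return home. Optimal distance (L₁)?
78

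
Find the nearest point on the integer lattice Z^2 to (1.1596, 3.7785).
(1, 4)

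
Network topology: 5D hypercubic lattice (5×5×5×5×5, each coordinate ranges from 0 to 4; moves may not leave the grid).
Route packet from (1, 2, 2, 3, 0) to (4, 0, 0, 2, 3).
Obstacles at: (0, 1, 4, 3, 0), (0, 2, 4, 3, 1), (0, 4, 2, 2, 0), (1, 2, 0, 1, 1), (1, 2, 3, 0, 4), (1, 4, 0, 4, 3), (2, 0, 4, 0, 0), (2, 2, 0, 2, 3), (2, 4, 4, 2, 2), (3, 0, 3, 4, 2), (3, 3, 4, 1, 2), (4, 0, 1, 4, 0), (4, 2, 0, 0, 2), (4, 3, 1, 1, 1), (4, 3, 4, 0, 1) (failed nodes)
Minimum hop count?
11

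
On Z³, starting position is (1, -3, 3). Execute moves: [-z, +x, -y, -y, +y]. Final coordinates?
(2, -4, 2)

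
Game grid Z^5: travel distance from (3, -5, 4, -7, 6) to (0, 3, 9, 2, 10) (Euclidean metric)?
13.9642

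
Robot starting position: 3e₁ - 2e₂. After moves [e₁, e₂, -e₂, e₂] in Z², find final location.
(4, -1)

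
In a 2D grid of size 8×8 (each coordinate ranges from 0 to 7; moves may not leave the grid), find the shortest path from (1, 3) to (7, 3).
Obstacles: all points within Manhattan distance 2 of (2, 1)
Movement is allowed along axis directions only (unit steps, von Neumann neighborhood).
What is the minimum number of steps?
8
(one shortest path: (1, 3) → (1, 4) → (2, 4) → (3, 4) → (4, 4) → (5, 4) → (6, 4) → (7, 4) → (7, 3))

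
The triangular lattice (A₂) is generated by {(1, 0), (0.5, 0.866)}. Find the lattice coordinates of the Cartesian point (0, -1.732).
b₁ - 2b₂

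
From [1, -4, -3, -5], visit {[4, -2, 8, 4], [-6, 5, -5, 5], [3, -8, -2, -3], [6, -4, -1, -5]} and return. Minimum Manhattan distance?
100
(one optimal route: (1, -4, -3, -5) → (-6, 5, -5, 5) → (4, -2, 8, 4) → (3, -8, -2, -3) → (6, -4, -1, -5) → (1, -4, -3, -5))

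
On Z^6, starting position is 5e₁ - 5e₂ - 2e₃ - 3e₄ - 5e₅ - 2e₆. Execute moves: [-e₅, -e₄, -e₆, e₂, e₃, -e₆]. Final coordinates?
(5, -4, -1, -4, -6, -4)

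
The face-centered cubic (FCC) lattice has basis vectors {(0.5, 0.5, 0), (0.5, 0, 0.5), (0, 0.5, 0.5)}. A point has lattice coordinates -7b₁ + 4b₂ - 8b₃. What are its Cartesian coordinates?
(-1.5, -7.5, -2)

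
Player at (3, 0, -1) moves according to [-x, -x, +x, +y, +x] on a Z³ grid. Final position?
(3, 1, -1)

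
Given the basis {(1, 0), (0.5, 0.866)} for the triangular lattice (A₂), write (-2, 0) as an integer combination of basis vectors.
-2b₁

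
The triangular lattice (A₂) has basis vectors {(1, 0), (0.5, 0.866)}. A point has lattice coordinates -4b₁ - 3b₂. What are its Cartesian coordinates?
(-5.5, -2.598)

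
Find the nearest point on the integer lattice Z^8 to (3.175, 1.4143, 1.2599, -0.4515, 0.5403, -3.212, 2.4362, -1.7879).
(3, 1, 1, 0, 1, -3, 2, -2)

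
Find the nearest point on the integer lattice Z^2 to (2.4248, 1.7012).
(2, 2)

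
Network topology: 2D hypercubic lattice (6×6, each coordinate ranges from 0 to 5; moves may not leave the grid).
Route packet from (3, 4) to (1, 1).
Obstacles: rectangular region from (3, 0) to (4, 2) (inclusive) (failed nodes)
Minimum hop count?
5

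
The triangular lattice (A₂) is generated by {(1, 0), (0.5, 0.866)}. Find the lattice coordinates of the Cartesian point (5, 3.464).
3b₁ + 4b₂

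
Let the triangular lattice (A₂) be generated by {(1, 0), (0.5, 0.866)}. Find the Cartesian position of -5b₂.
(-2.5, -4.33)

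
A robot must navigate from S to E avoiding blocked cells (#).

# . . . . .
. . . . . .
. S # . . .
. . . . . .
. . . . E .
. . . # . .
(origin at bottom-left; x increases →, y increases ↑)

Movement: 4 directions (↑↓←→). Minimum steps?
5
(one shortest path: (1, 3) → (1, 2) → (2, 2) → (3, 2) → (4, 2) → (4, 1))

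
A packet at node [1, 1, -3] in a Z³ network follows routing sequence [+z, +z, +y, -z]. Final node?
(1, 2, -2)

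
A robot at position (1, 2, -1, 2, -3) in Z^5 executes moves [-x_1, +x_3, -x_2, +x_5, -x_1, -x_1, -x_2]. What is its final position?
(-2, 0, 0, 2, -2)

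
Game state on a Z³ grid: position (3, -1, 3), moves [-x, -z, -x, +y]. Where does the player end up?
(1, 0, 2)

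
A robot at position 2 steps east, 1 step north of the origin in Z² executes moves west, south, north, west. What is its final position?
(0, 1)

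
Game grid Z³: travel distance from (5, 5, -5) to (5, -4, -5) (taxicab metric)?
9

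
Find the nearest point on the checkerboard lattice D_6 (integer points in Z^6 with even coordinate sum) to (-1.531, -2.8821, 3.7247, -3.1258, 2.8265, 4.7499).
(-2, -3, 4, -3, 3, 5)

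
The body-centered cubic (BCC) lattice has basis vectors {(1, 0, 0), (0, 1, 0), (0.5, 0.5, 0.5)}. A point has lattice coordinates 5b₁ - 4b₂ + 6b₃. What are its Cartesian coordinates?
(8, -1, 3)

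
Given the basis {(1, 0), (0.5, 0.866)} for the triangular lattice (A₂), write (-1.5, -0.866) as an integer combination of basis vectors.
-b₁ - b₂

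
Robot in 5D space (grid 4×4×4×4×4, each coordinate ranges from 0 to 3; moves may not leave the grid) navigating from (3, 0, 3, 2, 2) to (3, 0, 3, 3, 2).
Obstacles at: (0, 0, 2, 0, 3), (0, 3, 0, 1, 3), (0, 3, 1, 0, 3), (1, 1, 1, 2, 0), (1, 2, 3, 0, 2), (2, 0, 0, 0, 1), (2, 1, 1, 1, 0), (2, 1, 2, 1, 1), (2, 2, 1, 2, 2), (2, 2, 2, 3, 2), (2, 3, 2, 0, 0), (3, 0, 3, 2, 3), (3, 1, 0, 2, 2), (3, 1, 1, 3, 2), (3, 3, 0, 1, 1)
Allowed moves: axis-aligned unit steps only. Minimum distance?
1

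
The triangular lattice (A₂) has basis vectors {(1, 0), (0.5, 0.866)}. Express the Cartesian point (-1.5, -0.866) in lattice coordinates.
-b₁ - b₂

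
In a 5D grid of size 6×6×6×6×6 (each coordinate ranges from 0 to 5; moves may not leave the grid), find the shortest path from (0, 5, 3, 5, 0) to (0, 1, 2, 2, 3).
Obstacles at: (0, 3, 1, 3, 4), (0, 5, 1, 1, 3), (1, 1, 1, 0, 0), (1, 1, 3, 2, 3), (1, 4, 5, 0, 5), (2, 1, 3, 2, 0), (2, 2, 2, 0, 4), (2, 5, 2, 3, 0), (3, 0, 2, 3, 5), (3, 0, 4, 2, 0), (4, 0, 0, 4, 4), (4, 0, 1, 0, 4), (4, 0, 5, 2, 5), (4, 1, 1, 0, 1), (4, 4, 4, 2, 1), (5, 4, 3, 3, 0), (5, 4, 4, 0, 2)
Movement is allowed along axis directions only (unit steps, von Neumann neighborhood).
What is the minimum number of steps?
11
(one shortest path: (0, 5, 3, 5, 0) → (0, 4, 3, 5, 0) → (0, 3, 3, 5, 0) → (0, 2, 3, 5, 0) → (0, 1, 3, 5, 0) → (0, 1, 2, 5, 0) → (0, 1, 2, 4, 0) → (0, 1, 2, 3, 0) → (0, 1, 2, 2, 0) → (0, 1, 2, 2, 1) → (0, 1, 2, 2, 2) → (0, 1, 2, 2, 3))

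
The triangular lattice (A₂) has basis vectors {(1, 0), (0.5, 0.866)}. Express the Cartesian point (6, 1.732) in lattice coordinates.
5b₁ + 2b₂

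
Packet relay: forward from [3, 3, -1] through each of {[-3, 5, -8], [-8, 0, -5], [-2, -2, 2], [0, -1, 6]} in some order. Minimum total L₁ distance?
49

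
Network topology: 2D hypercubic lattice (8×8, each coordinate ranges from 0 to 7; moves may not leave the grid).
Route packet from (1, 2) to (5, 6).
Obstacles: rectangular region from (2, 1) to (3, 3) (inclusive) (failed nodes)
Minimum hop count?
8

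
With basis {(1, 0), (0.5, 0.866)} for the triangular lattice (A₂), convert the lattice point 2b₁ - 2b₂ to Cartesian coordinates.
(1, -1.732)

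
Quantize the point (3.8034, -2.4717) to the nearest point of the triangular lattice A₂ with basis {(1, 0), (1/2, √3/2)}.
(3.5, -2.598)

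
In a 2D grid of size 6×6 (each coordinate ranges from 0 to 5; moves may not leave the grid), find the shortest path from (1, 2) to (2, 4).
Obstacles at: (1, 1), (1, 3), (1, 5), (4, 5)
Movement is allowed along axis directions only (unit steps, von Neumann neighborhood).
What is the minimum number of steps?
3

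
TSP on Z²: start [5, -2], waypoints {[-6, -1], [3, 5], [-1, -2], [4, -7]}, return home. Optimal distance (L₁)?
46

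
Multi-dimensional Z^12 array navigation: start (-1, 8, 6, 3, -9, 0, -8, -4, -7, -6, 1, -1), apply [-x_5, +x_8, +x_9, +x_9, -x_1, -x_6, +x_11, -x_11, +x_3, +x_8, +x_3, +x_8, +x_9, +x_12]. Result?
(-2, 8, 8, 3, -10, -1, -8, -1, -4, -6, 1, 0)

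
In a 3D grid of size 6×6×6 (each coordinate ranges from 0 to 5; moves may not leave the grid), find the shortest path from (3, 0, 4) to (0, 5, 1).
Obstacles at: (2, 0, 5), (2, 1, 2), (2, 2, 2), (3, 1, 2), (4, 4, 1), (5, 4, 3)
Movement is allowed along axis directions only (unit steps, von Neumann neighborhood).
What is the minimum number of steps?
11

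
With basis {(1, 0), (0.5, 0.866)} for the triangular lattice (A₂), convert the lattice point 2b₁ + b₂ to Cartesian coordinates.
(2.5, 0.866)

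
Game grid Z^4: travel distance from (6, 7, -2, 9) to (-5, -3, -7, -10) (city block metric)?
45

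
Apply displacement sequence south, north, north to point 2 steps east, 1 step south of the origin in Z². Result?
(2, 0)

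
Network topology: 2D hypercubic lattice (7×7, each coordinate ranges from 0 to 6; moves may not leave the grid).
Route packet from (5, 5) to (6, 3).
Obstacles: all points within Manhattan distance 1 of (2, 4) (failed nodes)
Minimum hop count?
3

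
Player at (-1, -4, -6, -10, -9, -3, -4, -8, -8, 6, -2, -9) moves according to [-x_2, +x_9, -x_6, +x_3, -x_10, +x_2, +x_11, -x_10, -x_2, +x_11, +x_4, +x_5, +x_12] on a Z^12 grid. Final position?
(-1, -5, -5, -9, -8, -4, -4, -8, -7, 4, 0, -8)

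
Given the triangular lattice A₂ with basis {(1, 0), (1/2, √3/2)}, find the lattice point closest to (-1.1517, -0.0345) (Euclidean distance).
(-1, 0)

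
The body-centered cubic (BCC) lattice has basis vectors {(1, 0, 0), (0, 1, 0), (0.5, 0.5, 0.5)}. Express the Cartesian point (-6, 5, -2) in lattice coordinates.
-4b₁ + 7b₂ - 4b₃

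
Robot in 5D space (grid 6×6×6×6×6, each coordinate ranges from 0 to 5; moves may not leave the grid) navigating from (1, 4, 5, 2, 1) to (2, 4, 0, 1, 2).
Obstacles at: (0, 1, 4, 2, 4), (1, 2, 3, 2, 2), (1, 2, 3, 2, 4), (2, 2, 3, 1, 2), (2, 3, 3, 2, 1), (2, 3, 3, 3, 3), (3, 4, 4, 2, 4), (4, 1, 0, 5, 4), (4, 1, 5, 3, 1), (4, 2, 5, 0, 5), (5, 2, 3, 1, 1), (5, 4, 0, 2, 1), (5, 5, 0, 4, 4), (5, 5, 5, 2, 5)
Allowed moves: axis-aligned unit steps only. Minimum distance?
8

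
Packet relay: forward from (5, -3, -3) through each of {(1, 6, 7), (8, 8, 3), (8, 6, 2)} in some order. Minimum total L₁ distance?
33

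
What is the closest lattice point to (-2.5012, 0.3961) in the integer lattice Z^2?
(-3, 0)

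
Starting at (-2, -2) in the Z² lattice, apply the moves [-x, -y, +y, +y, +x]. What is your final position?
(-2, -1)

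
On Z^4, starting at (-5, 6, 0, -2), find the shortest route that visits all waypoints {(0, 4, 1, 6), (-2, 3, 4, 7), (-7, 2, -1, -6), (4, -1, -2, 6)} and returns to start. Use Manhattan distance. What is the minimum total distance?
76
(one optimal route: (-5, 6, 0, -2) → (-2, 3, 4, 7) → (0, 4, 1, 6) → (4, -1, -2, 6) → (-7, 2, -1, -6) → (-5, 6, 0, -2))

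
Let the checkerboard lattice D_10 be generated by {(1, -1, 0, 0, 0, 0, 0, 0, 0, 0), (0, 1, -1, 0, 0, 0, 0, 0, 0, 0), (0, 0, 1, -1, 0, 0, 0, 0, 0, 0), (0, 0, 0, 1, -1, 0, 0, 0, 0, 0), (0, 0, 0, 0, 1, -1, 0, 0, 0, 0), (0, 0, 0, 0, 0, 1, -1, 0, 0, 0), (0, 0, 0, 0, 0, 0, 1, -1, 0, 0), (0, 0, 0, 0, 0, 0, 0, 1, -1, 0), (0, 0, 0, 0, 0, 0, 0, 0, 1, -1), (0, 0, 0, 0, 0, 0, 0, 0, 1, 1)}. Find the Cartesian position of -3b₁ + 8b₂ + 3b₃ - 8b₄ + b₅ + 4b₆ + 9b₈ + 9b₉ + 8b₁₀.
(-3, 11, -5, -11, 9, 3, -4, 9, 8, -1)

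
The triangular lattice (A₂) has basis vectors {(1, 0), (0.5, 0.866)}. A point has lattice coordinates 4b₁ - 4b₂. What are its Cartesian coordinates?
(2, -3.464)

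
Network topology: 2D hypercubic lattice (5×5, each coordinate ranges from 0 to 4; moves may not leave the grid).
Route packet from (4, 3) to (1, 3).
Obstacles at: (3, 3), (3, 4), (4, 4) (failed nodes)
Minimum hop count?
5
(one shortest path: (4, 3) → (4, 2) → (3, 2) → (2, 2) → (1, 2) → (1, 3))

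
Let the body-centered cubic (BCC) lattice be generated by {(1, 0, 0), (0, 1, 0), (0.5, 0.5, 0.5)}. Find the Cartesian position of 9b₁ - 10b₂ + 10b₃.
(14, -5, 5)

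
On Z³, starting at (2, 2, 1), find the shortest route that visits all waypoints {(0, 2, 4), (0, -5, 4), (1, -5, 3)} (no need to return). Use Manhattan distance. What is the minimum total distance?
14
(one optimal route: (2, 2, 1) → (0, 2, 4) → (0, -5, 4) → (1, -5, 3))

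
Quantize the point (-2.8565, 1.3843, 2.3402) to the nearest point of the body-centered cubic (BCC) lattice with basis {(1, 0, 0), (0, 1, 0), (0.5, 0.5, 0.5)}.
(-2.5, 1.5, 2.5)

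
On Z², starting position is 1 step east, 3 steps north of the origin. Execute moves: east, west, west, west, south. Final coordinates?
(-1, 2)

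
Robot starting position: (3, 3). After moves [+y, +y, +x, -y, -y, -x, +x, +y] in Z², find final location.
(4, 4)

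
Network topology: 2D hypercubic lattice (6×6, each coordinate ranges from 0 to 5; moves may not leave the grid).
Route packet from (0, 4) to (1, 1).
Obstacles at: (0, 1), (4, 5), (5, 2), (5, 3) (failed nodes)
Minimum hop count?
4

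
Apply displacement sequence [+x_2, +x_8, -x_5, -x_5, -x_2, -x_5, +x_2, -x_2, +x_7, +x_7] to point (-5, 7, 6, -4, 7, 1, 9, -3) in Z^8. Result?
(-5, 7, 6, -4, 4, 1, 11, -2)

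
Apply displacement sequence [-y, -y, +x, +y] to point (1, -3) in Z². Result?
(2, -4)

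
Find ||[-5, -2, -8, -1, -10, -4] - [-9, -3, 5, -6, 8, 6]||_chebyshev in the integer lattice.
18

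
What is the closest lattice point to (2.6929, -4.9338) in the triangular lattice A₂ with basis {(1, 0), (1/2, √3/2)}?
(3, -5.196)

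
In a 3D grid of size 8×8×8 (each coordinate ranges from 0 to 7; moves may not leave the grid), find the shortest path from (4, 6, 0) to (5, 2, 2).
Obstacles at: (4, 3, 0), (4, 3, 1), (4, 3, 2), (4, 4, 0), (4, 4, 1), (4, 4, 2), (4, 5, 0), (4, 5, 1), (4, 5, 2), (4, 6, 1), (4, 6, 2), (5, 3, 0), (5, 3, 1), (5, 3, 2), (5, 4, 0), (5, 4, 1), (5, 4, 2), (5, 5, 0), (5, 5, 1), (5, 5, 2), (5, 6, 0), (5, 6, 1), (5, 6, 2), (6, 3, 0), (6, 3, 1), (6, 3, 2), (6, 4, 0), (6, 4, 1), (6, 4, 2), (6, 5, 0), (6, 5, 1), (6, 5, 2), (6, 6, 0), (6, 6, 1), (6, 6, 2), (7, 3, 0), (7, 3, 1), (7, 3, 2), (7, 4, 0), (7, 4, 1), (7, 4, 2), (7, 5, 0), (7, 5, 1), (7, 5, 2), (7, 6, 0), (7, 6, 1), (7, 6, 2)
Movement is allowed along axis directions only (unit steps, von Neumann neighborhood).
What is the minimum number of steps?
9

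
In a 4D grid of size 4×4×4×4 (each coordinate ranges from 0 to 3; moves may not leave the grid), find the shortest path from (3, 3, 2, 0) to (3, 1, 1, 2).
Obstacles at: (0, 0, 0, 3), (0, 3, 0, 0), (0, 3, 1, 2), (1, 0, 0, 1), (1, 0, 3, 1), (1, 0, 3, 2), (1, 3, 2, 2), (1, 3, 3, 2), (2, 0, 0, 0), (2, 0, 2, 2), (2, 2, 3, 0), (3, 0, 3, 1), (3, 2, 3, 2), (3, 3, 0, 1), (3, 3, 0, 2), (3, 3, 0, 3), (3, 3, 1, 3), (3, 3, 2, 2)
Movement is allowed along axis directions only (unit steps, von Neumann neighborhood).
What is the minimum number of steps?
5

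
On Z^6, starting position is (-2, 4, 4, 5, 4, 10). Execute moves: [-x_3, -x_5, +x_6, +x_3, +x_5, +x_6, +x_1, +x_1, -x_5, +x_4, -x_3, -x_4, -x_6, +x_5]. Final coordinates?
(0, 4, 3, 5, 4, 11)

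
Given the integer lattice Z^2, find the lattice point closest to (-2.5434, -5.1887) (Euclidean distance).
(-3, -5)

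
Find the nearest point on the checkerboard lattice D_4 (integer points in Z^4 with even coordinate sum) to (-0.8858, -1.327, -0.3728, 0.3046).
(-1, -1, 0, 0)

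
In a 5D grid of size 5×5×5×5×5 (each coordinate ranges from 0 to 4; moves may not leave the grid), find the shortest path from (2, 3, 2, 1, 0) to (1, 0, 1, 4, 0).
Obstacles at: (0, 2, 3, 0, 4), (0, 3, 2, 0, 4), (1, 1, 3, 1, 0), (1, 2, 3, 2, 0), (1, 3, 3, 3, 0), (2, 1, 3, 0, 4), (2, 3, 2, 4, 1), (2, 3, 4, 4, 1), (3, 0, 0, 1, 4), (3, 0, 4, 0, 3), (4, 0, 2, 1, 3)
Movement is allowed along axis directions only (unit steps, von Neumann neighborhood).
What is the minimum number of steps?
8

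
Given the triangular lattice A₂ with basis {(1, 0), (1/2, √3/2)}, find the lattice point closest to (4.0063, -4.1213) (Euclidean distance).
(4.5, -4.33)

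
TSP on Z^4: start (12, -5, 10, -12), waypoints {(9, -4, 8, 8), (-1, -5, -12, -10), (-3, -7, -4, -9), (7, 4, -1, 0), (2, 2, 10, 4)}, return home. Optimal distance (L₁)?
150
(one optimal route: (12, -5, 10, -12) → (9, -4, 8, 8) → (2, 2, 10, 4) → (7, 4, -1, 0) → (-3, -7, -4, -9) → (-1, -5, -12, -10) → (12, -5, 10, -12))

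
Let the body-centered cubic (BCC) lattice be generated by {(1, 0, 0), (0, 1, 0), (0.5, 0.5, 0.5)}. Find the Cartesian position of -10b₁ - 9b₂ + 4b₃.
(-8, -7, 2)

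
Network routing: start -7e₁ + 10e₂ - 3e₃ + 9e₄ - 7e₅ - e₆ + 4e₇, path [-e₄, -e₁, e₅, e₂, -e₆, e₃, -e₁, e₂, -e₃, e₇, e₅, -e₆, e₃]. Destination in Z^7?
(-9, 12, -2, 8, -5, -3, 5)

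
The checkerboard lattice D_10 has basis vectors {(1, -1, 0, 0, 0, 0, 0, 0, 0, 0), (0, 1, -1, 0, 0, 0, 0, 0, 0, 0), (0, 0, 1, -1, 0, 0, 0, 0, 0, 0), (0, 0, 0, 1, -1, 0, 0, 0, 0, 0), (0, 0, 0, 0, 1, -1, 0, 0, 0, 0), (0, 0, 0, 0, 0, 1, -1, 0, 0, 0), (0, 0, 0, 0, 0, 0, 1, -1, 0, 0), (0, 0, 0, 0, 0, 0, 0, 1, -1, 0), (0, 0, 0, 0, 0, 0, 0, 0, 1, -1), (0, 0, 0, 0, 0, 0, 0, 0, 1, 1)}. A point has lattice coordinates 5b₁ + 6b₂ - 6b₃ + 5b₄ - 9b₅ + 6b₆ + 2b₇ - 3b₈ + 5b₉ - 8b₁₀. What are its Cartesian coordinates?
(5, 1, -12, 11, -14, 15, -4, -5, 0, -13)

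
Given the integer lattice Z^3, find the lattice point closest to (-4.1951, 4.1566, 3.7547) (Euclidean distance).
(-4, 4, 4)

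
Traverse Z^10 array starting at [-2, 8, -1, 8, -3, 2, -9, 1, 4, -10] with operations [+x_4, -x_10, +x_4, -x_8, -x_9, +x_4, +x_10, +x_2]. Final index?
(-2, 9, -1, 11, -3, 2, -9, 0, 3, -10)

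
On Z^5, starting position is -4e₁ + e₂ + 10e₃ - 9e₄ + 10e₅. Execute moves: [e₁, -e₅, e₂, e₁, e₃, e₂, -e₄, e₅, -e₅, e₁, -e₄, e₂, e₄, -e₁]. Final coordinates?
(-2, 4, 11, -10, 9)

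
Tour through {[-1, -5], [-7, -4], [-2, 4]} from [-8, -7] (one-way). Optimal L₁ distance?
21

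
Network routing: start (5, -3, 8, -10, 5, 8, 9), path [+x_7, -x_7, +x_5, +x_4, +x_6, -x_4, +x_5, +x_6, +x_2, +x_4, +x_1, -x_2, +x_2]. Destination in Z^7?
(6, -2, 8, -9, 7, 10, 9)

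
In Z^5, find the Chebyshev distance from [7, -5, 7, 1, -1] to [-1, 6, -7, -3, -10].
14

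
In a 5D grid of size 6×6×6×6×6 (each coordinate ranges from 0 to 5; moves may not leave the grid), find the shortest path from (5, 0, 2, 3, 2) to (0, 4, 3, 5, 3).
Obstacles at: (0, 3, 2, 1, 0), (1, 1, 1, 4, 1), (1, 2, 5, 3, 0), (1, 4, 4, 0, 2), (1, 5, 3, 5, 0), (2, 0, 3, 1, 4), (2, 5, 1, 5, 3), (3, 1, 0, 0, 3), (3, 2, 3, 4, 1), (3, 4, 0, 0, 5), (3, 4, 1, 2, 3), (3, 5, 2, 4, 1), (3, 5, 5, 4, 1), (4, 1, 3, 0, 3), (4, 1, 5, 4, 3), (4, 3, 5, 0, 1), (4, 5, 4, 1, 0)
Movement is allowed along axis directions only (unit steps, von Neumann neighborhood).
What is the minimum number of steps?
13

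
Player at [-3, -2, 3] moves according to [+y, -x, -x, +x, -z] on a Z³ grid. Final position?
(-4, -1, 2)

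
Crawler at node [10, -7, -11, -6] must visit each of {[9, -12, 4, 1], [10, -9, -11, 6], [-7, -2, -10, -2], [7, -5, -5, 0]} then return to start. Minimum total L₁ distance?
108
(one optimal route: (10, -7, -11, -6) → (10, -9, -11, 6) → (9, -12, 4, 1) → (7, -5, -5, 0) → (-7, -2, -10, -2) → (10, -7, -11, -6))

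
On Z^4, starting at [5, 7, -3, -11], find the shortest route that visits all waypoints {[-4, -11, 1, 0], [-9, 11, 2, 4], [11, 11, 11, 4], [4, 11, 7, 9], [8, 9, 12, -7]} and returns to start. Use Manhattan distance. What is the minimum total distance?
154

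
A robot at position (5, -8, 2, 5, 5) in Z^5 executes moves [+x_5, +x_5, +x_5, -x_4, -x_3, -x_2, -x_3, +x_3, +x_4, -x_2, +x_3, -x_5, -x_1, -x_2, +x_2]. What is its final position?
(4, -10, 2, 5, 7)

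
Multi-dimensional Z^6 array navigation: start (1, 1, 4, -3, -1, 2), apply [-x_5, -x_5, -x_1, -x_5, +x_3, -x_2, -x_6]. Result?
(0, 0, 5, -3, -4, 1)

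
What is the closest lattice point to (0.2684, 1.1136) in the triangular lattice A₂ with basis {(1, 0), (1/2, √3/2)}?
(0.5, 0.866)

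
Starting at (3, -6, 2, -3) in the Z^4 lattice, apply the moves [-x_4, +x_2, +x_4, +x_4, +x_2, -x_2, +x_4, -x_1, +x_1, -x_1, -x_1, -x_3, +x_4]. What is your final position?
(1, -5, 1, 0)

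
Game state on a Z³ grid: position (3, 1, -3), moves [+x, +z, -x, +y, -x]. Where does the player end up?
(2, 2, -2)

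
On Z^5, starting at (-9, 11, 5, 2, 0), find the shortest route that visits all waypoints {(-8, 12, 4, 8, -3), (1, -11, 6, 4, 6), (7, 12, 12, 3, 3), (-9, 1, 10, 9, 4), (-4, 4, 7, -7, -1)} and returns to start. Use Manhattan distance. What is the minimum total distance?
172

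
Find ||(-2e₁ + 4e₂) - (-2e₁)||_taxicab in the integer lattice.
4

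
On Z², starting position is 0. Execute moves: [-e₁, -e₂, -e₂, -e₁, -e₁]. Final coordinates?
(-3, -2)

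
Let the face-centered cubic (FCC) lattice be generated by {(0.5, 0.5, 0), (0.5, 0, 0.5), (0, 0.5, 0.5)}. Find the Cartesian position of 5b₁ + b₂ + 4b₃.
(3, 4.5, 2.5)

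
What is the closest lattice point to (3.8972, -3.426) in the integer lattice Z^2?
(4, -3)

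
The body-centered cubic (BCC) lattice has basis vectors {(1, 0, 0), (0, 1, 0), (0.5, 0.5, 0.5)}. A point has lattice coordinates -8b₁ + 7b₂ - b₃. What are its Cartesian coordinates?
(-8.5, 6.5, -0.5)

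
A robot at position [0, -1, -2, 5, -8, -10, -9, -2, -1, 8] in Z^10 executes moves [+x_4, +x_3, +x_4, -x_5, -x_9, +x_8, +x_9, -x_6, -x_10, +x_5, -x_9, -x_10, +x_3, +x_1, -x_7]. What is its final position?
(1, -1, 0, 7, -8, -11, -10, -1, -2, 6)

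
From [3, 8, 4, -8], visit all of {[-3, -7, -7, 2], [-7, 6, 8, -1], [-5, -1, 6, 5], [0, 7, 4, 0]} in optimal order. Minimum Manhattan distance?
66
(one optimal route: (3, 8, 4, -8) → (0, 7, 4, 0) → (-7, 6, 8, -1) → (-5, -1, 6, 5) → (-3, -7, -7, 2))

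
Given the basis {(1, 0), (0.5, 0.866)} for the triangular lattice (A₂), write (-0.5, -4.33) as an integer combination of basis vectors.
2b₁ - 5b₂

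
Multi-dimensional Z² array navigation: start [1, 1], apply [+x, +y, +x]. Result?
(3, 2)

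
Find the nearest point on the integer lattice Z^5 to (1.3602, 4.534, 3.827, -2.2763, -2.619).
(1, 5, 4, -2, -3)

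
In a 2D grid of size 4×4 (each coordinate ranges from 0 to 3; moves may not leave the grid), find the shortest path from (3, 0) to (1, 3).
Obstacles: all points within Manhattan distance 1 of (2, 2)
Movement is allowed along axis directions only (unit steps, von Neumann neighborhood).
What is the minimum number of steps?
7
(one shortest path: (3, 0) → (2, 0) → (1, 0) → (0, 0) → (0, 1) → (0, 2) → (0, 3) → (1, 3))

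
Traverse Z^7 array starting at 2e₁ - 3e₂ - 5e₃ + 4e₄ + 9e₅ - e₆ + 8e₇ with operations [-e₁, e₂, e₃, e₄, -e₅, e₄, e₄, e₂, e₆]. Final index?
(1, -1, -4, 7, 8, 0, 8)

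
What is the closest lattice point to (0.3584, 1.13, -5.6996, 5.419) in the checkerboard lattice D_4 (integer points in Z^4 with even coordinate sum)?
(0, 1, -6, 5)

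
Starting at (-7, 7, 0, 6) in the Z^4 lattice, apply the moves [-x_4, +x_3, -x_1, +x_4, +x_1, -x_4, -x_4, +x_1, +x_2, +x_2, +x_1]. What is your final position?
(-5, 9, 1, 4)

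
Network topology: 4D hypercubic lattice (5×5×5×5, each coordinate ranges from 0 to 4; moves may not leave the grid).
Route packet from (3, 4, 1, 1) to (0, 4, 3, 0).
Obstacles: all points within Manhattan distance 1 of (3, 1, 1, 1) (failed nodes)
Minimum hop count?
6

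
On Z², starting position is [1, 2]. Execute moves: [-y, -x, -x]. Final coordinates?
(-1, 1)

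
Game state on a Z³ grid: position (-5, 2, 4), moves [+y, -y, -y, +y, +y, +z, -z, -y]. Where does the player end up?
(-5, 2, 4)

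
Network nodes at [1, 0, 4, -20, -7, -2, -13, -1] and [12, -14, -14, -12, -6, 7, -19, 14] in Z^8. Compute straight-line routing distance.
32.3728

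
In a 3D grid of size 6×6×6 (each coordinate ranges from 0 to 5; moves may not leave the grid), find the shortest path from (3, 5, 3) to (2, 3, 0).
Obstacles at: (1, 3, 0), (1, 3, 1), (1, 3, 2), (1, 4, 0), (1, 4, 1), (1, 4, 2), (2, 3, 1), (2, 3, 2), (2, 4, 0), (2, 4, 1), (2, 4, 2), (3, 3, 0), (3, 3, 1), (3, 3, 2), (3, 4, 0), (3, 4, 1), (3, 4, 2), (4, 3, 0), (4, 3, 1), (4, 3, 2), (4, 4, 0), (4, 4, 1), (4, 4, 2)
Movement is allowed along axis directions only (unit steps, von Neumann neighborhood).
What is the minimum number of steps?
8
(one shortest path: (3, 5, 3) → (2, 5, 3) → (2, 4, 3) → (2, 3, 3) → (2, 2, 3) → (2, 2, 2) → (2, 2, 1) → (2, 2, 0) → (2, 3, 0))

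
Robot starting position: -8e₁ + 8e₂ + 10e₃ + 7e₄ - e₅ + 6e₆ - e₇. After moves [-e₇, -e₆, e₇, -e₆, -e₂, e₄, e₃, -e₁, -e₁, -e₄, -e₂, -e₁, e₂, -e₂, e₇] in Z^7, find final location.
(-11, 6, 11, 7, -1, 4, 0)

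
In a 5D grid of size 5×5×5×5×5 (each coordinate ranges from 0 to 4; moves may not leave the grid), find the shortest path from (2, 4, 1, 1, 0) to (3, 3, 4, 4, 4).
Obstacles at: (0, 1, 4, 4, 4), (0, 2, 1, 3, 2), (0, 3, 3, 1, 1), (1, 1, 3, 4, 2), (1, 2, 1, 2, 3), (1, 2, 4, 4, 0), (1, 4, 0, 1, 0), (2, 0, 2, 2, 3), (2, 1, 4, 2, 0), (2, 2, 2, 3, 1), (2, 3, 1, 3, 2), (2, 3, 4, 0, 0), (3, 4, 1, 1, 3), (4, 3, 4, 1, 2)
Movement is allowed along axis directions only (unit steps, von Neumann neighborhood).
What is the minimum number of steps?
12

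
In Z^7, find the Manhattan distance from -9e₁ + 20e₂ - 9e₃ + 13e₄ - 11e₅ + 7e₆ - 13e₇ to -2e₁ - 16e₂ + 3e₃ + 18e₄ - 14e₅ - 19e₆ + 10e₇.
112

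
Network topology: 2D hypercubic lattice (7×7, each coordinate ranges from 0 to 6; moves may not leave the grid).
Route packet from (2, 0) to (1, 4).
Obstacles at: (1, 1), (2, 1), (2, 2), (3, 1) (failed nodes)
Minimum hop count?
7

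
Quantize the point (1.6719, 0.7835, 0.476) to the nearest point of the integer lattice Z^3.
(2, 1, 0)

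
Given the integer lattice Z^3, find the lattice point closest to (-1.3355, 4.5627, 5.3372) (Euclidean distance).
(-1, 5, 5)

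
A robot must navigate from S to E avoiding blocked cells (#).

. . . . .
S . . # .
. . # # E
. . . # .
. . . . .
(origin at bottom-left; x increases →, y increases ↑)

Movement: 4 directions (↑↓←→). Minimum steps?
7
(one shortest path: (0, 3) → (1, 3) → (2, 3) → (2, 4) → (3, 4) → (4, 4) → (4, 3) → (4, 2))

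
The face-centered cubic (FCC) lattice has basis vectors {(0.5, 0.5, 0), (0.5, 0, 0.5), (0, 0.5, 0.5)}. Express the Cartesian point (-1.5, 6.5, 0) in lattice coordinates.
5b₁ - 8b₂ + 8b₃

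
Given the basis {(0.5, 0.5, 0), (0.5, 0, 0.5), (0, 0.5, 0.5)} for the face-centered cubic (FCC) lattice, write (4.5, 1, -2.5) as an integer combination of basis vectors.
8b₁ + b₂ - 6b₃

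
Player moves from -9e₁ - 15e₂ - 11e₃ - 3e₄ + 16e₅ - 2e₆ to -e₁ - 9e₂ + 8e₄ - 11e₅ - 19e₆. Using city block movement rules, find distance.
80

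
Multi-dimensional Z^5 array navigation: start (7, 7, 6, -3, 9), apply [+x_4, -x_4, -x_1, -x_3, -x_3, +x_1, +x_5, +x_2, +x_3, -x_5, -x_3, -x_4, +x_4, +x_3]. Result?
(7, 8, 5, -3, 9)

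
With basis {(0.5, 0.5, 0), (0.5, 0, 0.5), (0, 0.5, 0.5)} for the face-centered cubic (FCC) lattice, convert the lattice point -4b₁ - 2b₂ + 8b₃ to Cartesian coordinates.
(-3, 2, 3)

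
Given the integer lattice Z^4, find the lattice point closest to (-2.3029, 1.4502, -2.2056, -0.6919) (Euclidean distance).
(-2, 1, -2, -1)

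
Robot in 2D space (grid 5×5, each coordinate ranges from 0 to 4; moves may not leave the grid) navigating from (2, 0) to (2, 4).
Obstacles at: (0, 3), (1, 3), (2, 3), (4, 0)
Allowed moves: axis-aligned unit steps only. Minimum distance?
6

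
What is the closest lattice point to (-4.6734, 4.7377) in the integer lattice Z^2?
(-5, 5)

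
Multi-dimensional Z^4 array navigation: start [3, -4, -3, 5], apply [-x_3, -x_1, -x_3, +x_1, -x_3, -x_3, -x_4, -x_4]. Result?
(3, -4, -7, 3)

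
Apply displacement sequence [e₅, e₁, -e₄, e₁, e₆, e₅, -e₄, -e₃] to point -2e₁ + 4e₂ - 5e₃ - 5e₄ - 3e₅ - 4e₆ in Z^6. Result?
(0, 4, -6, -7, -1, -3)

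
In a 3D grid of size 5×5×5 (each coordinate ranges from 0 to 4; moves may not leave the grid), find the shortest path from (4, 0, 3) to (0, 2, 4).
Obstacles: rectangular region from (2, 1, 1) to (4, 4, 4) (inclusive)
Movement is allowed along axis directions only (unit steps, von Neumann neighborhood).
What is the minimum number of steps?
7
(one shortest path: (4, 0, 3) → (3, 0, 3) → (2, 0, 3) → (1, 0, 3) → (0, 0, 3) → (0, 1, 3) → (0, 2, 3) → (0, 2, 4))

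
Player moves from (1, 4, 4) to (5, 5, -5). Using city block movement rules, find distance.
14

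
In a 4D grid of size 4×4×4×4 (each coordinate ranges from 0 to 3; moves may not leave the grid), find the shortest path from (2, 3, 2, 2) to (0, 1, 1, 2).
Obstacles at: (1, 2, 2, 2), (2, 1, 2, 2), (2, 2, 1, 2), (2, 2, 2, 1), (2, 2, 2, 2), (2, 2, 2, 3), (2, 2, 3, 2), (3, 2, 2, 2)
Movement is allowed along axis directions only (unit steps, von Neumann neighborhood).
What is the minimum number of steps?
5
(one shortest path: (2, 3, 2, 2) → (1, 3, 2, 2) → (0, 3, 2, 2) → (0, 2, 2, 2) → (0, 1, 2, 2) → (0, 1, 1, 2))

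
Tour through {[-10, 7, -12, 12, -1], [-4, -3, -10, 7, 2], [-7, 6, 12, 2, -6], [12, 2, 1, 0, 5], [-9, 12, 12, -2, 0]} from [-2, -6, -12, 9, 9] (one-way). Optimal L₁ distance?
152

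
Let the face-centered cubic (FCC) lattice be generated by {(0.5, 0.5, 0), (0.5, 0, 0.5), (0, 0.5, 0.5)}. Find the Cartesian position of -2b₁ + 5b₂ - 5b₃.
(1.5, -3.5, 0)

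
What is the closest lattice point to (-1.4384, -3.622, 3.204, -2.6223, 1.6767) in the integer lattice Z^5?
(-1, -4, 3, -3, 2)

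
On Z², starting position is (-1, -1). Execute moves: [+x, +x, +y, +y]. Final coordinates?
(1, 1)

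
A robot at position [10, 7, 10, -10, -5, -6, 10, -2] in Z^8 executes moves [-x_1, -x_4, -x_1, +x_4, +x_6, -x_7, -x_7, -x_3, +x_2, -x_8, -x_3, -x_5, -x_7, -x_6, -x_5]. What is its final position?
(8, 8, 8, -10, -7, -6, 7, -3)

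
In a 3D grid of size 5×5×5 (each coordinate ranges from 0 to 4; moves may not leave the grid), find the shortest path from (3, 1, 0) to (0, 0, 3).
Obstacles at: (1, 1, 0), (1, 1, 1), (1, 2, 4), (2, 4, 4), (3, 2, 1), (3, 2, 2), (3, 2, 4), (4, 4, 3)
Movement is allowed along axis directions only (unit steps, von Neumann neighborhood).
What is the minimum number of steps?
7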